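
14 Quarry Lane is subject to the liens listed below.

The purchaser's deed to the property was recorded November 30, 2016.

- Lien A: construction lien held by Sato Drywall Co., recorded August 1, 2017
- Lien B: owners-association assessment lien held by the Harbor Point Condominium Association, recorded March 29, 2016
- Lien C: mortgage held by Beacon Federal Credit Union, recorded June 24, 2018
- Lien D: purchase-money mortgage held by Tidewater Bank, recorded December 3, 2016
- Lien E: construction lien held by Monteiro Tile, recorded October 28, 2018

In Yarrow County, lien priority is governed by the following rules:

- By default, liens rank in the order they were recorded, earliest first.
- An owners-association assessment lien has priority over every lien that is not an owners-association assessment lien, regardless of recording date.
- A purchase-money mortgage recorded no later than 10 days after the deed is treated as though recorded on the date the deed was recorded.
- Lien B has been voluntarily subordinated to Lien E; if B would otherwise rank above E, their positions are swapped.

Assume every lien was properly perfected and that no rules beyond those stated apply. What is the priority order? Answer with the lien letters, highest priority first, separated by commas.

E, D, A, C, B

First, effective dates: D's effective date is the deed date, November 30, 2016.
B is an owners-association assessment lien, so it outranks all other liens regardless of date.
The other liens, earliest effective date first: D (November 30, 2016), A (August 1, 2017), C (June 24, 2018), E (October 28, 2018).
The subordination applies — B was senior to E — so B and E swap.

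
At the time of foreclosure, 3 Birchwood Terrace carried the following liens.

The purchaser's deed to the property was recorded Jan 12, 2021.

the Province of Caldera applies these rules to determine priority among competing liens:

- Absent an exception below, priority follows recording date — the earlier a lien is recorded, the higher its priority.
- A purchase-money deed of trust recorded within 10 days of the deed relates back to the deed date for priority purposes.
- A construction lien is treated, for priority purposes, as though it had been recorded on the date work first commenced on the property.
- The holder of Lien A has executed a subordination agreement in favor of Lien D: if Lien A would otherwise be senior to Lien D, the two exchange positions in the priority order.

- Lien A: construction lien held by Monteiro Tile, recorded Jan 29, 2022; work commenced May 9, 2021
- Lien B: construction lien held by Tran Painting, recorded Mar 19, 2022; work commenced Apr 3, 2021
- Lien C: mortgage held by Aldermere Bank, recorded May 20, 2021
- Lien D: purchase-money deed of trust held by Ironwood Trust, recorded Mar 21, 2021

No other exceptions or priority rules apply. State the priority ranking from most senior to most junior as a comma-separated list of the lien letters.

Effective dates: A is treated as recorded May 9, 2021, the work-commencement date; B's effective date is Apr 3, 2021, when work began; D was recorded 68 days after the deed, outside the 10-day window, so it keeps its recording date.
Ordering by effective date: D (Mar 21, 2021), B (Apr 3, 2021), A (May 9, 2021), C (May 20, 2021).
A already ranks below D; the subordination has no effect.

D, B, A, C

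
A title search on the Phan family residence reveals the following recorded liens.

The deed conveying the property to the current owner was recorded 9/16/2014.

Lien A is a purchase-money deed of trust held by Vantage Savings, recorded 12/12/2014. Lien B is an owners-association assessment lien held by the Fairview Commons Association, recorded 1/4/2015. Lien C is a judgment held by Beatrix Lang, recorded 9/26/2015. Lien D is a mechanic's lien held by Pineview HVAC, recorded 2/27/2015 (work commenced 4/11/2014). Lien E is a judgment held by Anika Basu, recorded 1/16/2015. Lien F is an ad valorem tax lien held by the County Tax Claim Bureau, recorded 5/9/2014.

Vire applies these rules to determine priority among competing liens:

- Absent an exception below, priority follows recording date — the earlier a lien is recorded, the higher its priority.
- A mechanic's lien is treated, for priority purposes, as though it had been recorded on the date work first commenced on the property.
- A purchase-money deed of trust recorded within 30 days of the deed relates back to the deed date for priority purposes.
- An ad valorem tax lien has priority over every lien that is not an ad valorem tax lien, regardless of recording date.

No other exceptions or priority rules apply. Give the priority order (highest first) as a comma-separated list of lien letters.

Adjusting effective dates: A missed the 30-day window (87 days after the deed), so its recording date stands; D is treated as recorded 4/11/2014, the work-commencement date.
F, as an ad valorem tax lien, has superpriority and ranks first.
Remaining liens by effective date: D (4/11/2014), A (12/12/2014), B (1/4/2015), E (1/16/2015), C (9/26/2015).

F, D, A, B, E, C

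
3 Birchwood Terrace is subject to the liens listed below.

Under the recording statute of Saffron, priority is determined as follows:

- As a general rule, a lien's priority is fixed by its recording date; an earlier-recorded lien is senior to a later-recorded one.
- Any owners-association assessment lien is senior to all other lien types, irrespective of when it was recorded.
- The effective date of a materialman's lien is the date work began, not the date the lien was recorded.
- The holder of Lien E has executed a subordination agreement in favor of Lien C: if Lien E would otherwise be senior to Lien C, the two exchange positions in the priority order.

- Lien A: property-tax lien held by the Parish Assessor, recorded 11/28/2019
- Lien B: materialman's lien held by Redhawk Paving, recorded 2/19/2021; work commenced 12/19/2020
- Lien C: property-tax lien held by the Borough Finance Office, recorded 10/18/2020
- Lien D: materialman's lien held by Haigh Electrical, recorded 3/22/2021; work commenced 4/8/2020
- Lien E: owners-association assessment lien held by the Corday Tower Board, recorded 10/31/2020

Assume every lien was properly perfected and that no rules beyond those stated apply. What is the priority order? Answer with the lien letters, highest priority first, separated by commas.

First, effective dates: B relates back to 12/19/2020 (work commenced); D's effective date is 4/8/2020, when work began.
E is an owners-association assessment lien, so it outranks all other liens regardless of date.
Among the remaining liens, by effective date: A (11/28/2019), D (4/8/2020), C (10/18/2020), B (12/19/2020).
E would otherwise be senior to C, so under the subordination agreement E and C exchange positions.

C, A, D, E, B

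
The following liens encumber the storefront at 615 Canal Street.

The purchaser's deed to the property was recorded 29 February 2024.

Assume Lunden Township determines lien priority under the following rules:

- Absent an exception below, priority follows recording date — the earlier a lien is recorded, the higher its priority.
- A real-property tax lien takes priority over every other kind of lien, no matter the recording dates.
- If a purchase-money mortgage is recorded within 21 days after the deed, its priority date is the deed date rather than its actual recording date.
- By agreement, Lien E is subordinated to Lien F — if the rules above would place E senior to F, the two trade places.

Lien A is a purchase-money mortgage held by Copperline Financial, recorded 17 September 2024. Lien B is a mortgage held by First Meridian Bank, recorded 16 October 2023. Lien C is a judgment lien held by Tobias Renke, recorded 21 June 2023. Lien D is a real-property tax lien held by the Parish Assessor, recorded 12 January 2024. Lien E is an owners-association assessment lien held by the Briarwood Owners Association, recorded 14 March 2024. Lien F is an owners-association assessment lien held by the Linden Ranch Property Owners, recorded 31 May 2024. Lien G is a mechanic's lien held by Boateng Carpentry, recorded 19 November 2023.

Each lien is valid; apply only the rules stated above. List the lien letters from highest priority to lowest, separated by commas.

D, C, B, G, F, E, A

Effective dates: A was recorded 201 days after the deed — beyond 21 days — so no relation-back applies.
D is a real-property tax lien and takes priority over every other lien.
Ordering the rest by effective date: C (21 June 2023), B (16 October 2023), G (19 November 2023), E (14 March 2024), F (31 May 2024), A (17 September 2024).
Because E would otherwise rank above F, the subordination swaps them.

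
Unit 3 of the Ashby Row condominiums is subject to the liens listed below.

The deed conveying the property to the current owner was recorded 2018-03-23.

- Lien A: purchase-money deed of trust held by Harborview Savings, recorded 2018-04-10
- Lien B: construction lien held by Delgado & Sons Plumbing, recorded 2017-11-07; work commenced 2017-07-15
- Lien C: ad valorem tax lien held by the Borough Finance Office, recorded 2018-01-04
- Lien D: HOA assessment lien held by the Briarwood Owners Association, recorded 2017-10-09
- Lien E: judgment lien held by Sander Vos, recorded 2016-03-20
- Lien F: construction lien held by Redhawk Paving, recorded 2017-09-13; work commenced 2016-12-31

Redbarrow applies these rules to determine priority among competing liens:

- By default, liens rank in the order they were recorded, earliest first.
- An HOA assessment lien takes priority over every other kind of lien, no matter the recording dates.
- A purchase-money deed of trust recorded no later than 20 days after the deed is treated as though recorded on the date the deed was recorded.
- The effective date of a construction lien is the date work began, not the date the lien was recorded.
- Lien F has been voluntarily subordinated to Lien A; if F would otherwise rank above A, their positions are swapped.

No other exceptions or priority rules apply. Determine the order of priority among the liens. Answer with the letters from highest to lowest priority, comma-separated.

First, effective dates: A's effective date is the deed date, 2018-03-23; B is treated as recorded 2017-07-15, the work-commencement date; F's effective date is 2016-12-31, when work began.
D is an HOA assessment lien, so it outranks all other liens regardless of date.
Ordering the rest by effective date: E (2016-03-20), F (2016-12-31), B (2017-07-15), C (2018-01-04), A (2018-03-23).
F is senior to A before the subordination, so the two trade places.

D, E, A, B, C, F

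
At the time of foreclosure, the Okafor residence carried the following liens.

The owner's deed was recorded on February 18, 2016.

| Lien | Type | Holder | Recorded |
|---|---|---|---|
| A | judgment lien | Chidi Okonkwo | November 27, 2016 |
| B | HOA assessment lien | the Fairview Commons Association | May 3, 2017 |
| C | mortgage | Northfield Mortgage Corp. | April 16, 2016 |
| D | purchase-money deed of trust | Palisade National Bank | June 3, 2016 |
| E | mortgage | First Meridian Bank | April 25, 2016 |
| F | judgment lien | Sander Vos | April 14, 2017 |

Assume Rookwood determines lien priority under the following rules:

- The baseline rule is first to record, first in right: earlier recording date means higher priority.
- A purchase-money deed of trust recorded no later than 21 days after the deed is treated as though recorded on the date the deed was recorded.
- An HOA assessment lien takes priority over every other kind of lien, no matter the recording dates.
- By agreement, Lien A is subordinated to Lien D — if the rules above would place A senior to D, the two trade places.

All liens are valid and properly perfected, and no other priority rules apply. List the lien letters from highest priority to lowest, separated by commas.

Effective dates: D was recorded 106 days after the deed — beyond 21 days — so no relation-back applies.
As an HOA assessment lien, B is senior to every other lien.
Among the remaining liens, by effective date: C (April 16, 2016), E (April 25, 2016), D (June 3, 2016), A (November 27, 2016), F (April 14, 2017).
Since A is not senior to D, the subordination leaves the order unchanged.

B, C, E, D, A, F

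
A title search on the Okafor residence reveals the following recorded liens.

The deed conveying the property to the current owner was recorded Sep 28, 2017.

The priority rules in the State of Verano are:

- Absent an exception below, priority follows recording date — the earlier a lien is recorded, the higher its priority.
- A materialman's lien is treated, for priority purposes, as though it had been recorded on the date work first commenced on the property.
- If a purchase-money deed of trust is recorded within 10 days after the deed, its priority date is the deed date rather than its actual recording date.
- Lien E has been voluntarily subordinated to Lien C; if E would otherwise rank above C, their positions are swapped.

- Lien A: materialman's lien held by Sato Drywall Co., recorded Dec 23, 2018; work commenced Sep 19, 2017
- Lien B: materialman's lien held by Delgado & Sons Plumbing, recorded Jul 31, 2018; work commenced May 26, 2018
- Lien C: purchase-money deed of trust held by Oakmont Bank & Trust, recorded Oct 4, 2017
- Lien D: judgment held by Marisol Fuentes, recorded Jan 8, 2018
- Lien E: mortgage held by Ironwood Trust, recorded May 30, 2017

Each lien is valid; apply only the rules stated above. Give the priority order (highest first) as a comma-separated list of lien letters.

Effective dates: A is treated as recorded Sep 19, 2017, the work-commencement date; B is treated as recorded May 26, 2018, the work-commencement date; C's effective date is the deed date, Sep 28, 2017.
By effective date: E (May 30, 2017), A (Sep 19, 2017), C (Sep 28, 2017), D (Jan 8, 2018), B (May 26, 2018).
E is senior to C before the subordination, so the two trade places.

C, A, E, D, B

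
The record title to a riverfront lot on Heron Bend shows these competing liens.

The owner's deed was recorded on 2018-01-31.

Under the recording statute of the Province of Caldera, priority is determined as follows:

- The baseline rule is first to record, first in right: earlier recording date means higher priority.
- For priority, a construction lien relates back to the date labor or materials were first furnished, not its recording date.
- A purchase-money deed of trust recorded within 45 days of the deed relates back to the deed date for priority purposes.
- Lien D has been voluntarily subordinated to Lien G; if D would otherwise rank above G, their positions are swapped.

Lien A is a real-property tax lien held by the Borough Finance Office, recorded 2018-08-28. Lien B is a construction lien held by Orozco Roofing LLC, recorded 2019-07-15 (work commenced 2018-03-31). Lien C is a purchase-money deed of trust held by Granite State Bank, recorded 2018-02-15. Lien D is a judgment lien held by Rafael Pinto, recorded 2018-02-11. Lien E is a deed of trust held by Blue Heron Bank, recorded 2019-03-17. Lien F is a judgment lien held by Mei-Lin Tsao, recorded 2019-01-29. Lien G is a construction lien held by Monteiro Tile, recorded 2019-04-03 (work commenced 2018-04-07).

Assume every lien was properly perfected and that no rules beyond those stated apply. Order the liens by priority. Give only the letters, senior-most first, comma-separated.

Adjusting effective dates: B is treated as recorded 2018-03-31, the work-commencement date; C was recorded within the 45-day window, so its effective date is the deed date 2018-01-31; G relates back to 2018-04-07 (work commenced).
By effective date: C (2018-01-31), D (2018-02-11), B (2018-03-31), G (2018-04-07), A (2018-08-28), F (2019-01-29), E (2019-03-17).
D would otherwise be senior to G, so under the subordination agreement D and G exchange positions.

C, G, B, D, A, F, E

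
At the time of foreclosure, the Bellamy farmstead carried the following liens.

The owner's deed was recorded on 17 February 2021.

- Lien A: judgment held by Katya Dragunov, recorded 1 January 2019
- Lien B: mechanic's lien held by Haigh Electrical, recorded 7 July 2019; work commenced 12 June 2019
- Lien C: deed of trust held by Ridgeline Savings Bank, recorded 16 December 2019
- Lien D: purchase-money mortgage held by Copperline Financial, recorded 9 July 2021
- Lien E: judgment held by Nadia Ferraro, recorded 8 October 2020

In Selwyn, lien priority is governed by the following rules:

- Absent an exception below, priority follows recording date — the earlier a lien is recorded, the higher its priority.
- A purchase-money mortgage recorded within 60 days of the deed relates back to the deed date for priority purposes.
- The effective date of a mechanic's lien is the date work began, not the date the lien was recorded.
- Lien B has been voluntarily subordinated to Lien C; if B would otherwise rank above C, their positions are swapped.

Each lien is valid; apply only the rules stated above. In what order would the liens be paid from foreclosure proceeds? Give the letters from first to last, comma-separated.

A, C, B, E, D

Adjusting effective dates: B relates back to 12 June 2019 (work commenced); D missed the 60-day window (142 days after the deed), so its recording date stands.
Sorted by effective date: A (1 January 2019), B (12 June 2019), C (16 December 2019), E (8 October 2020), D (9 July 2021).
Because B would otherwise rank above C, the subordination swaps them.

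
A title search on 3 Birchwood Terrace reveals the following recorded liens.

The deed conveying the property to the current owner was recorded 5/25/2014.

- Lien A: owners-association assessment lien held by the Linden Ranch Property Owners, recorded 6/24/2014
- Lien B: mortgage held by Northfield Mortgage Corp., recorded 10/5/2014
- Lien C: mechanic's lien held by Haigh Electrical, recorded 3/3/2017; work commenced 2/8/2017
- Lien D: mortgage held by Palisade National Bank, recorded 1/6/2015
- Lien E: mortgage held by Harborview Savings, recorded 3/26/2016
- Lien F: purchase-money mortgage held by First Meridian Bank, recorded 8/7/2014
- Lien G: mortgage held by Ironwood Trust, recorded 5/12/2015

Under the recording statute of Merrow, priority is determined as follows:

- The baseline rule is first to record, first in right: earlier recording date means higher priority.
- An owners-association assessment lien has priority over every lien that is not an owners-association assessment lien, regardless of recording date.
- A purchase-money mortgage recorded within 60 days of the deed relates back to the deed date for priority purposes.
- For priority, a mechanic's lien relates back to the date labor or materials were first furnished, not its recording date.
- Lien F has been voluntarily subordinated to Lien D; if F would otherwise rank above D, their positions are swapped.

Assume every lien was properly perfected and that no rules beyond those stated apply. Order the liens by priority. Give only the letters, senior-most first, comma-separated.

A, D, B, F, G, E, C

Effective dates after the stated exceptions: C is treated as recorded 2/8/2017, the work-commencement date; F was recorded 74 days after the deed, outside the 60-day window, so it keeps its recording date.
A is an owners-association assessment lien and takes priority over every other lien.
Remaining liens by effective date: F (8/7/2014), B (10/5/2014), D (1/6/2015), G (5/12/2015), E (3/26/2016), C (2/8/2017).
F would otherwise be senior to D, so under the subordination agreement F and D exchange positions.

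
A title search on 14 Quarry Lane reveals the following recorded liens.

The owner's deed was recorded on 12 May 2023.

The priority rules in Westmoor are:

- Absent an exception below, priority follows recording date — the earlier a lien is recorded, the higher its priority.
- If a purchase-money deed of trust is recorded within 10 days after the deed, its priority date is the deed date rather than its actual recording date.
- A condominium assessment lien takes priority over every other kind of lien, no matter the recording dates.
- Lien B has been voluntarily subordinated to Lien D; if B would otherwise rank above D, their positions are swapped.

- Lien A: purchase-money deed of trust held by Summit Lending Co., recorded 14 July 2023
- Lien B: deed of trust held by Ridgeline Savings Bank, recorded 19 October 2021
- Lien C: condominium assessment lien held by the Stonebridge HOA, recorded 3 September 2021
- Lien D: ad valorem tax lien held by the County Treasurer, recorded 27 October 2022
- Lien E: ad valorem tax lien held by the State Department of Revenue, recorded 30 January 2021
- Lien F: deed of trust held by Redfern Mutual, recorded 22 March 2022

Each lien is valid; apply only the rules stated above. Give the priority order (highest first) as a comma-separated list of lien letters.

Effective dates after the stated exceptions: A missed the 10-day window (63 days after the deed), so its recording date stands.
C is a condominium assessment lien, so it outranks all other liens regardless of date.
Ordering the rest by effective date: E (30 January 2021), B (19 October 2021), F (22 March 2022), D (27 October 2022), A (14 July 2023).
The subordination applies — B was senior to D — so B and D swap.

C, E, D, F, B, A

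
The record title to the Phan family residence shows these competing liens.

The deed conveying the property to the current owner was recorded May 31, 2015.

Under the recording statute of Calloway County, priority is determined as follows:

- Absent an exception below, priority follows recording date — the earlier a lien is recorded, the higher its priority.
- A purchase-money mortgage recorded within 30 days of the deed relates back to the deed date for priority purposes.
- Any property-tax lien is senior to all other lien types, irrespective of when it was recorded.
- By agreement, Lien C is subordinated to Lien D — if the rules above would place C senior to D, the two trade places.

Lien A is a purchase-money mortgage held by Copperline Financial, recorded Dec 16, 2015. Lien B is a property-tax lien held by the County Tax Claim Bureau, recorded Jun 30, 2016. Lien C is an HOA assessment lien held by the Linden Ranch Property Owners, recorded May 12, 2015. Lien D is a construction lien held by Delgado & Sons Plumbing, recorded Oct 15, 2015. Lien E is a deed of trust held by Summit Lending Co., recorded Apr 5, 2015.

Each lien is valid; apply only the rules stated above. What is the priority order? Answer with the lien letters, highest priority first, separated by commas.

Effective dates after the stated exceptions: A was recorded 199 days after the deed, outside the 30-day window, so it keeps its recording date.
B, as a property-tax lien, has superpriority and ranks first.
Remaining liens by effective date: E (Apr 5, 2015), C (May 12, 2015), D (Oct 15, 2015), A (Dec 16, 2015).
C is senior to D before the subordination, so the two trade places.

B, E, D, C, A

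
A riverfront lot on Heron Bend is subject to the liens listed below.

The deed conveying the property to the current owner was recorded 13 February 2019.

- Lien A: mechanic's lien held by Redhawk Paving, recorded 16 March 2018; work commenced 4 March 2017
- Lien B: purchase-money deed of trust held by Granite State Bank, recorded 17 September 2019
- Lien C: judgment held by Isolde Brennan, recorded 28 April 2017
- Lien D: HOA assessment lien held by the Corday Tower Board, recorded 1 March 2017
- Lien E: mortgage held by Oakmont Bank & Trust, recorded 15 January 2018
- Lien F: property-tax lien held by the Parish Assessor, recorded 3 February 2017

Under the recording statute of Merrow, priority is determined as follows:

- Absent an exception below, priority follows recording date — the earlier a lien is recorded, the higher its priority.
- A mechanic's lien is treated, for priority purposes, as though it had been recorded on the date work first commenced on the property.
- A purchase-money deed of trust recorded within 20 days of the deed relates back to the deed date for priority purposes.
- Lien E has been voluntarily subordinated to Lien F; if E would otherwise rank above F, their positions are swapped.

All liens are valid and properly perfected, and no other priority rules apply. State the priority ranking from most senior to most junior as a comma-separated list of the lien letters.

F, D, A, C, E, B

First, effective dates: A's effective date is 4 March 2017, when work began; B missed the 20-day window (216 days after the deed), so its recording date stands.
By effective date: F (3 February 2017), D (1 March 2017), A (4 March 2017), C (28 April 2017), E (15 January 2018), B (17 September 2019).
Since E is not senior to F, the subordination leaves the order unchanged.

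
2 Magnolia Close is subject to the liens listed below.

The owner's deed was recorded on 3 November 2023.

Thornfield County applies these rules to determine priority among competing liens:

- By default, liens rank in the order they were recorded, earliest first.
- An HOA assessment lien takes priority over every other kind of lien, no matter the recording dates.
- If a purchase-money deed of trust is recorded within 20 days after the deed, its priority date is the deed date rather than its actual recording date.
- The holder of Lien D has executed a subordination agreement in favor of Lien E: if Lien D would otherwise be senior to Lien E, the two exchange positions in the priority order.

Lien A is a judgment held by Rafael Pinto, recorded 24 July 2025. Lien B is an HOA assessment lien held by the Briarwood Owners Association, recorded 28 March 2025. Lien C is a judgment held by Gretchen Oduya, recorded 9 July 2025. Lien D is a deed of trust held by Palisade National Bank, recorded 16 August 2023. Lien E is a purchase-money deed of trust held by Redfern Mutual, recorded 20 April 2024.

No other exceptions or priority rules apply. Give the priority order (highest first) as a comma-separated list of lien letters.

Effective dates: E was recorded 169 days after the deed, outside the 20-day window, so it keeps its recording date.
As an HOA assessment lien, B is senior to every other lien.
Ordering the rest by effective date: D (16 August 2023), E (20 April 2024), C (9 July 2025), A (24 July 2025).
The subordination applies — D was senior to E — so D and E swap.

B, E, D, C, A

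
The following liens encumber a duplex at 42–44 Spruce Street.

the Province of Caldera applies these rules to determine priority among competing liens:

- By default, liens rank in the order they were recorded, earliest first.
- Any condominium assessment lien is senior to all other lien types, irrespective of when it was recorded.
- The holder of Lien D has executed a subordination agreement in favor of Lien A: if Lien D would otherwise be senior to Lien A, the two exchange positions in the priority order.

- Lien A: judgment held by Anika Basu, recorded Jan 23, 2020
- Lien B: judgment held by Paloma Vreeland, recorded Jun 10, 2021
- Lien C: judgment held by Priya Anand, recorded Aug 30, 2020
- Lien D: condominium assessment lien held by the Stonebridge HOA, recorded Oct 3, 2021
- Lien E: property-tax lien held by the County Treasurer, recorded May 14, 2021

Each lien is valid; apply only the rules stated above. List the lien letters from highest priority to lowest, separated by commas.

A, D, C, E, B

D is a condominium assessment lien and takes priority over every other lien.
Remaining liens by effective date: A (Jan 23, 2020), C (Aug 30, 2020), E (May 14, 2021), B (Jun 10, 2021).
The subordination applies — D was senior to A — so D and A swap.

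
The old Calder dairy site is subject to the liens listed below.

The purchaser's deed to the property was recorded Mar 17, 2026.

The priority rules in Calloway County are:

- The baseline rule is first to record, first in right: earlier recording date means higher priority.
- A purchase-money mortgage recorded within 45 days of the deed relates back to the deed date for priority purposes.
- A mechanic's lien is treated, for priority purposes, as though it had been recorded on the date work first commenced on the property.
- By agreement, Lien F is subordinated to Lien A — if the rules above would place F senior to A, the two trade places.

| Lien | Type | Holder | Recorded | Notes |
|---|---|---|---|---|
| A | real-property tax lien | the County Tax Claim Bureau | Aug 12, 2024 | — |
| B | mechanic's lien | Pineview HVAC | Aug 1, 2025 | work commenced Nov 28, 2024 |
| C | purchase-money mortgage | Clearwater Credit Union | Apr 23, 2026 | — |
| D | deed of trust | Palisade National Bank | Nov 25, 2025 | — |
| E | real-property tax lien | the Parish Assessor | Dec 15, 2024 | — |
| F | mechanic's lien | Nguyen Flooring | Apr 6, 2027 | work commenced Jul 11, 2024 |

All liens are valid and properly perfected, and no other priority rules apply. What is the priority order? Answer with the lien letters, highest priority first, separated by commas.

First, effective dates: B relates back to Nov 28, 2024 (work commenced); C's effective date is the deed date, Mar 17, 2026; F relates back to Jul 11, 2024 (work commenced).
Ordering by effective date: F (Jul 11, 2024), A (Aug 12, 2024), B (Nov 28, 2024), E (Dec 15, 2024), D (Nov 25, 2025), C (Mar 17, 2026).
F is senior to A before the subordination, so the two trade places.

A, F, B, E, D, C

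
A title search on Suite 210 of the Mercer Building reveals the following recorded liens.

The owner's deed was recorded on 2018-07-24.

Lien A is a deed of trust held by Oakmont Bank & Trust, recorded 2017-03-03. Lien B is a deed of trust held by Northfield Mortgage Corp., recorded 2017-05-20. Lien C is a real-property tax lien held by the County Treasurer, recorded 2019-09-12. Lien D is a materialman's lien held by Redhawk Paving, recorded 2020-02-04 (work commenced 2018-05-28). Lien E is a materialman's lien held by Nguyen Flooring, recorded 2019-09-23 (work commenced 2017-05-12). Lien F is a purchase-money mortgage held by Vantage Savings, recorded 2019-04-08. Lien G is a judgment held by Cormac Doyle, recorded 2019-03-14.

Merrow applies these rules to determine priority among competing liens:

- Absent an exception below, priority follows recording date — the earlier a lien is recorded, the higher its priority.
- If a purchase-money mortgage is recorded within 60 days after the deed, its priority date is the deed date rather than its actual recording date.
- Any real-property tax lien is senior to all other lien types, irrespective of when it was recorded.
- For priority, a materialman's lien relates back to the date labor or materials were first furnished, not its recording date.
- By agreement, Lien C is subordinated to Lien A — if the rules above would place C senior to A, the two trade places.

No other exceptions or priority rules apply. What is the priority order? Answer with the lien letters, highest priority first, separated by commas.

A, C, E, B, D, G, F

Effective dates after the stated exceptions: D's effective date is 2018-05-28, when work began; E's effective date is 2017-05-12, when work began; F missed the 60-day window (258 days after the deed), so its recording date stands.
C is a real-property tax lien, so it outranks all other liens regardless of date.
Remaining liens by effective date: A (2017-03-03), E (2017-05-12), B (2017-05-20), D (2018-05-28), G (2019-03-14), F (2019-04-08).
C is senior to A before the subordination, so the two trade places.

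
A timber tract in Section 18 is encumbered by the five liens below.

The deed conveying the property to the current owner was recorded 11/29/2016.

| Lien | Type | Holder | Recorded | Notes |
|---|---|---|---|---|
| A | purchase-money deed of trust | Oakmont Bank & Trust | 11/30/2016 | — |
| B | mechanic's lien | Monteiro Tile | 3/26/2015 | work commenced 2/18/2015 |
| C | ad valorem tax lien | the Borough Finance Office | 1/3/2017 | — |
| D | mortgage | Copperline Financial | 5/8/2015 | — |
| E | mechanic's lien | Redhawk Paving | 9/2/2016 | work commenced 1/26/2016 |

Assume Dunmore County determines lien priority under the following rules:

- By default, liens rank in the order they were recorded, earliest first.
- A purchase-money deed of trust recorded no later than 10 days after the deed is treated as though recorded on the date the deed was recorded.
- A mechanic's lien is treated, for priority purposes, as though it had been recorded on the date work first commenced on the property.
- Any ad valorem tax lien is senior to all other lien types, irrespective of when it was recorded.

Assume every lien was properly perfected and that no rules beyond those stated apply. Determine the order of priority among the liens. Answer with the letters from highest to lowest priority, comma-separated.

C, B, D, E, A

Effective dates after the stated exceptions: A's effective date is the deed date, 11/29/2016; B is treated as recorded 2/18/2015, the work-commencement date; E's effective date is 1/26/2016, when work began.
C is an ad valorem tax lien and takes priority over every other lien.
Remaining liens by effective date: B (2/18/2015), D (5/8/2015), E (1/26/2016), A (11/29/2016).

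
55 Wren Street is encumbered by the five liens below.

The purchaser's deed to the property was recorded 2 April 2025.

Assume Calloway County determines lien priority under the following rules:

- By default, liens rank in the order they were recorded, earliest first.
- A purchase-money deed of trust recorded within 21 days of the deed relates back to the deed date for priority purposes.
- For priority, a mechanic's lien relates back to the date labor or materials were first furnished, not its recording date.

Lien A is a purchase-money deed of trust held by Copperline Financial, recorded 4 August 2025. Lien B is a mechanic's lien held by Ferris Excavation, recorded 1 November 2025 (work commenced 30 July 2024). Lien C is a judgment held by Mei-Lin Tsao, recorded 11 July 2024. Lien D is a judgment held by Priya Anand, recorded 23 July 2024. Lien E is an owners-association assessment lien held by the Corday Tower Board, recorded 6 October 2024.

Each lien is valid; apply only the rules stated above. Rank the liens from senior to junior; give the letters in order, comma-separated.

C, D, B, E, A

Adjusting effective dates: A was recorded 124 days after the deed — beyond 21 days — so no relation-back applies; B relates back to 30 July 2024 (work commenced).
By effective date, earliest first: C (11 July 2024), D (23 July 2024), B (30 July 2024), E (6 October 2024), A (4 August 2025).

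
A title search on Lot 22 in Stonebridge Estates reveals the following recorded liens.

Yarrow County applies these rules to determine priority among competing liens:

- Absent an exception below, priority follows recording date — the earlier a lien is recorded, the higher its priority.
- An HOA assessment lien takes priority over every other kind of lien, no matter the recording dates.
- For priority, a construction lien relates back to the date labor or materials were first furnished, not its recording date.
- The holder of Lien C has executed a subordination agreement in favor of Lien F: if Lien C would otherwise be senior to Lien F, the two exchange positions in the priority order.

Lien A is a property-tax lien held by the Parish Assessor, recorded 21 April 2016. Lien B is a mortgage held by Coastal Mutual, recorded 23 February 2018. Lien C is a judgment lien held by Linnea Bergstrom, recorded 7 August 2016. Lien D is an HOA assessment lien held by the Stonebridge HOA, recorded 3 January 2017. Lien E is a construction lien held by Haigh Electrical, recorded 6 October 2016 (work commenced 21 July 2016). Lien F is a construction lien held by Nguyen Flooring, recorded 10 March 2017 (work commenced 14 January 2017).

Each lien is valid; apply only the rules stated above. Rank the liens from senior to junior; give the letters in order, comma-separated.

Effective dates after the stated exceptions: E relates back to 21 July 2016 (work commenced); F is treated as recorded 14 January 2017, the work-commencement date.
D is an HOA assessment lien, so it outranks all other liens regardless of date.
Ordering the rest by effective date: A (21 April 2016), E (21 July 2016), C (7 August 2016), F (14 January 2017), B (23 February 2018).
C would otherwise be senior to F, so under the subordination agreement C and F exchange positions.

D, A, E, F, C, B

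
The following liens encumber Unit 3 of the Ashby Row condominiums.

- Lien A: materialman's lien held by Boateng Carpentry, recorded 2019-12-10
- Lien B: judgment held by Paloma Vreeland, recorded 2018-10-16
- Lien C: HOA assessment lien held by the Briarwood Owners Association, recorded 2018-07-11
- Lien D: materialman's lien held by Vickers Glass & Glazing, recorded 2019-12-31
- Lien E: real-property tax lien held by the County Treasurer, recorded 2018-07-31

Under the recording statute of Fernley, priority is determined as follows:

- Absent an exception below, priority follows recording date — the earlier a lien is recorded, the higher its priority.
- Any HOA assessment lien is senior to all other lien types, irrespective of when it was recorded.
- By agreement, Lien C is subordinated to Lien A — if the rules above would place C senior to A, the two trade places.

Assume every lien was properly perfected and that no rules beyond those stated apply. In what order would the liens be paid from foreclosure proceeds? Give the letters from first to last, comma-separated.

C is an HOA assessment lien and takes priority over every other lien.
Remaining liens by effective date: E (2018-07-31), B (2018-10-16), A (2019-12-10), D (2019-12-31).
Because C would otherwise rank above A, the subordination swaps them.

A, E, B, C, D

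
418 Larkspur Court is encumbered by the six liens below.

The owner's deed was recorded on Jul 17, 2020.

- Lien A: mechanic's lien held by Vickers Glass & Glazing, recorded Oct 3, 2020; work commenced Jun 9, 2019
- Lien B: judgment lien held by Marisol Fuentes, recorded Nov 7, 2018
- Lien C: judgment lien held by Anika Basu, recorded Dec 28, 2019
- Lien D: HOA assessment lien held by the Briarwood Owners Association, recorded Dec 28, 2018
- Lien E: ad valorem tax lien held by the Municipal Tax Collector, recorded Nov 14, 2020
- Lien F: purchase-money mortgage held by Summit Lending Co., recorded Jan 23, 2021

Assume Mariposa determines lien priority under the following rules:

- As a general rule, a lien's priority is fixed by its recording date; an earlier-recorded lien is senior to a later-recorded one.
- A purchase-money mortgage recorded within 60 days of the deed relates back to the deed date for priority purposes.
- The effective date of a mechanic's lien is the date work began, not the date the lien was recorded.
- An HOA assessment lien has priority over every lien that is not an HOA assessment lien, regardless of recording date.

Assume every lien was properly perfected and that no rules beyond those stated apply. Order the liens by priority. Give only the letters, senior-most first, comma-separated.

D, B, A, C, E, F

First, effective dates: A's effective date is Jun 9, 2019, when work began; F was recorded 190 days after the deed — beyond 60 days — so no relation-back applies.
D is an HOA assessment lien and takes priority over every other lien.
The other liens, earliest effective date first: B (Nov 7, 2018), A (Jun 9, 2019), C (Dec 28, 2019), E (Nov 14, 2020), F (Jan 23, 2021).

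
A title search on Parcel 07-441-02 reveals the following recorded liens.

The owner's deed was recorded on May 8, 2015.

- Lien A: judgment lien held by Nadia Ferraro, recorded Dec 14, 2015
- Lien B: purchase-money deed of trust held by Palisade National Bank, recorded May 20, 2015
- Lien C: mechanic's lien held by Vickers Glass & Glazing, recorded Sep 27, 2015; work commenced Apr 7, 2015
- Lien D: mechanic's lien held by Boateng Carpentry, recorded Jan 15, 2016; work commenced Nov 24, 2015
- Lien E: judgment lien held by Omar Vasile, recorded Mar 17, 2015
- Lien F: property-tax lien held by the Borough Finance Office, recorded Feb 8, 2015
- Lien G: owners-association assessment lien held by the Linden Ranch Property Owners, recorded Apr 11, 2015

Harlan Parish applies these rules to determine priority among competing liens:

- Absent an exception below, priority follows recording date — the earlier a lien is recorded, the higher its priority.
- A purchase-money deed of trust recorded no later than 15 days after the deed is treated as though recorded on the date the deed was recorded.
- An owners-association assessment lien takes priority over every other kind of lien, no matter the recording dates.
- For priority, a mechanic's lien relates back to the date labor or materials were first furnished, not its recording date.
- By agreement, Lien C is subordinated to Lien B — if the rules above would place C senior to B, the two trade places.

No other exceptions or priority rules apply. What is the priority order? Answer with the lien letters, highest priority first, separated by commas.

Effective dates: B's effective date is the deed date, May 8, 2015; C is treated as recorded Apr 7, 2015, the work-commencement date; D's effective date is Nov 24, 2015, when work began.
As an owners-association assessment lien, G is senior to every other lien.
Remaining liens by effective date: F (Feb 8, 2015), E (Mar 17, 2015), C (Apr 7, 2015), B (May 8, 2015), D (Nov 24, 2015), A (Dec 14, 2015).
The subordination applies — C was senior to B — so C and B swap.

G, F, E, B, C, D, A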